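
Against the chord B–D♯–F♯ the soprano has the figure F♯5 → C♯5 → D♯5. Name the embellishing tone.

C♯5 is an appoggiatura.

The harmony at that moment is B major triad (B, D♯, F♯); C♯5 is not a chord tone.
It is approached by leap down from F♯5 and left by step up to D♯5.
Leap in, step out — an appoggiatura.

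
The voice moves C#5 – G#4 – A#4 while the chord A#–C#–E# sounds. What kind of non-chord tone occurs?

The harmony at that moment is A# minor triad (A#, C#, E#); G#4 is not a chord tone.
It is approached by leap down from C#5 and left by step up to A#4.
Leap in, step out — an appoggiatura.

G#4 is an appoggiatura.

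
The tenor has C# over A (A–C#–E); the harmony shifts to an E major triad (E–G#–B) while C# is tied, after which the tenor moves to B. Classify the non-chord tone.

C# is a suspension.

The harmony at that moment is E major triad (E, G#, B); C# is not a chord tone.
It is held over (the same pitch as the preceding C#) and left by step down to B.
Held over from the previous chord and resolving down by step — a suspension.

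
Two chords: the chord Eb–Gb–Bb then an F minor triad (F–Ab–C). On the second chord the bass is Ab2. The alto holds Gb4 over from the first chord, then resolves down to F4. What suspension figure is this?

At the second chord the bass is Ab2. The suspended Gb4 lies a seventh above the bass; after resolving down by step to F4, the interval above the bass becomes a sixth.
Suspension figures are named by those two intervals: 7–6.

7–6 suspension.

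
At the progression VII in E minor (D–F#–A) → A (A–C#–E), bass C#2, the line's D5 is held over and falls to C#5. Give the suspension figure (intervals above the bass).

9–8 suspension.

At the second chord the bass is C#2. The suspended D5 lies a ninth above the bass; after resolving down by step to C#5, the interval above the bass becomes an octave.
Suspension figures are named by those two intervals: 9–8.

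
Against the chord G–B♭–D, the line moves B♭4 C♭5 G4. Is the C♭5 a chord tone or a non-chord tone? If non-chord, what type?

The harmony at that moment is G minor triad (G, B♭, D); C♭5 is not a chord tone.
It is approached by step up from B♭4 and left by leap down to G4.
Step in, leap out — an escape tone.

Non-chord tone — an escape tone.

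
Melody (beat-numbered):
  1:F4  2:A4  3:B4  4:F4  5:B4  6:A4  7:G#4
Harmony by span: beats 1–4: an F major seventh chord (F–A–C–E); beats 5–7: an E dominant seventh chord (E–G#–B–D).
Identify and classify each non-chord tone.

The harmony at that moment is F major seventh chord (F, A, C, E); B4 is not a chord tone.
It is approached by step up from A4 and left by leap down to F4.
Step in, leap out — an escape tone.
The harmony at that moment is E dominant seventh chord (E, G#, B, D); A4 is not a chord tone.
It is approached by step down from B4 and left by step down to G#4.
Step in, step out in the same direction — a passing tone.

B4 (beat 3) — escape tone; A4 (beat 6) — passing tone.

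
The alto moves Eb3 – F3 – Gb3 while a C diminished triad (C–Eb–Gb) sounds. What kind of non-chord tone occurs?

F3 is a passing tone.

The harmony at that moment is C diminished triad (C, Eb, Gb); F3 is not a chord tone.
It is approached by step up from Eb3 and left by step up to Gb3.
Step in, step out in the same direction — a passing tone.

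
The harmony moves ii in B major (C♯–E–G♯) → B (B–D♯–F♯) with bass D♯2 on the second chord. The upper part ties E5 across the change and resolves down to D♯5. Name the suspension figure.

At the second chord the bass is D♯2. The suspended E5 lies a ninth above the bass; after resolving down by step to D♯5, the interval above the bass becomes an octave.
Suspension figures are named by those two intervals: 9–8.

9–8 suspension.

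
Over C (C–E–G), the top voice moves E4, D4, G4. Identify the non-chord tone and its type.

The harmony at that moment is C major triad (C, E, G); D4 is not a chord tone.
It is approached by step down from E4 and left by leap up to G4.
Step in, leap out — an escape tone.

D4 is an escape tone.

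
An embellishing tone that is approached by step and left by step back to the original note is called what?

Approach: by step. Departure: by step in the opposite direction, back to the starting pitch.
Stepwise on both sides but reversing to return to the same chord tone — a neighbor tone. (Had it continued onward in the same direction it would be a passing tone instead.)

Neighbor tone.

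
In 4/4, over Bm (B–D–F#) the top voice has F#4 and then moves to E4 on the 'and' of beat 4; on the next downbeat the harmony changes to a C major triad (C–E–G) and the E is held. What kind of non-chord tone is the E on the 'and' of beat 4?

The harmony at that moment is B minor triad (B, D, F#); E4 is not a chord tone.
It is approached by step down from F#4 and then sustained as the same pitch into the next harmony.
Arriving early and becoming a chord tone when the harmony changes — an anticipation.

Anticipation.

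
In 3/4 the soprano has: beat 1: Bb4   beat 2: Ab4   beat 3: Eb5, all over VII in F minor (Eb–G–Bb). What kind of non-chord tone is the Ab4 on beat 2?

The harmony at that moment is Eb major triad (Eb, G, Bb); Ab4 is not a chord tone.
It is approached by step down from Bb4 and left by leap up to Eb5.
Step in, leap out, on a weak beat — an escape tone.

Escape tone.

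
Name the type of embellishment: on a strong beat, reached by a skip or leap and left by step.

Appoggiatura.

Approach: by leap. Departure: by step. Metric position: strong.
Leap in, step out, in a metrically strong position — an appoggiatura. (It is the mirror image of the escape tone, which steps in and leaps out from a weak position.)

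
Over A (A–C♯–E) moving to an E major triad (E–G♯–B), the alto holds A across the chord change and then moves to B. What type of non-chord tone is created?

A is a retardation.

The harmony at that moment is E major triad (E, G♯, B); A is not a chord tone.
It is held over (the same pitch as the preceding A) and left by step up to B.
Held over from the previous chord and resolving up by step — a retardation.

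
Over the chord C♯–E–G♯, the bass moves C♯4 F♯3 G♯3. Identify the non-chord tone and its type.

F♯3 is an appoggiatura.

The harmony at that moment is C♯ minor triad (C♯, E, G♯); F♯3 is not a chord tone.
It is approached by leap down from C♯4 and left by step up to G♯3.
Leap in, step out — an appoggiatura.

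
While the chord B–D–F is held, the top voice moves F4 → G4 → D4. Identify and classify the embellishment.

The harmony at that moment is B diminished triad (B, D, F); G4 is not a chord tone.
It is approached by step up from F4 and left by leap down to D4.
Step in, leap out — an escape tone.

G4 is an escape tone.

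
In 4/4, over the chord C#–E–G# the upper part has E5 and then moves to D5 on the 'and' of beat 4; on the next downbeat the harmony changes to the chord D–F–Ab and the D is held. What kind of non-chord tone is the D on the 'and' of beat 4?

The harmony at that moment is C# minor triad (C#, E, G#); D5 is not a chord tone.
It is approached by step down from E5 and then sustained as the same pitch into the next harmony.
Arriving early and becoming a chord tone when the harmony changes — an anticipation.

Anticipation.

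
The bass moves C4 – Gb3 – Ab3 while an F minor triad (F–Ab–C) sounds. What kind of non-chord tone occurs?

Gb3 is an appoggiatura.

The harmony at that moment is F minor triad (F, Ab, C); Gb3 is not a chord tone.
It is approached by leap down from C4 and left by step up to Ab3.
Leap in, step out — an appoggiatura.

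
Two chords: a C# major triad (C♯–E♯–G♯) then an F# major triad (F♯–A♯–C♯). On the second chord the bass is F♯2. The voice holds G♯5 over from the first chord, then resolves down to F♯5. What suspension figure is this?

At the second chord the bass is F♯2. The suspended G♯5 lies a ninth above the bass; after resolving down by step to F♯5, the interval above the bass becomes an octave.
Suspension figures are named by those two intervals: 9–8.

9–8 suspension.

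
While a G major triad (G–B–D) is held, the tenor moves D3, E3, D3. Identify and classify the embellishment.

E3 is a neighbor tone.

The harmony at that moment is G major triad (G, B, D); E3 is not a chord tone.
It is approached by step up from D3 and left by step down to D3.
Step away and step back to the same note — a neighbor tone (upper neighbor).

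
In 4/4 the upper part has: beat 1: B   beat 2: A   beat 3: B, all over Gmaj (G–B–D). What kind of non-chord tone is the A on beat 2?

The harmony at that moment is G major triad (G, B, D); A is not a chord tone.
It is approached by step down from B and left by step up to B.
Step away and step back to the same note — a neighbor tone (lower neighbor).

Lower neighbor tone.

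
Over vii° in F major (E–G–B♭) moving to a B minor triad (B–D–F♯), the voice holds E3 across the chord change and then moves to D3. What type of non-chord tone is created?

The harmony at that moment is B minor triad (B, D, F♯); E3 is not a chord tone.
It is held over (the same pitch as the preceding E3) and left by step down to D3.
Held over from the previous chord and resolving down by step — a suspension.

E3 is a suspension.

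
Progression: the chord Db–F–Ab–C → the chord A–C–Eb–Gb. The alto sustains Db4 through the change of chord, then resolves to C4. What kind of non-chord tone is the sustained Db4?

Db4 is a suspension.

The harmony at that moment is A diminished seventh chord (A, C, Eb, Gb); Db4 is not a chord tone.
It is held over (the same pitch as the preceding Db4) and left by step down to C4.
Held over from the previous chord and resolving down by step — a suspension.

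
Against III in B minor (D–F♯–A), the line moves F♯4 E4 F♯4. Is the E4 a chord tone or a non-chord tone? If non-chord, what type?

The harmony at that moment is D major triad (D, F♯, A); E4 is not a chord tone.
It is approached by step down from F♯4 and left by step up to F♯4.
Step away and step back to the same note — a neighbor tone (lower neighbor).

Non-chord tone — a neighbor tone.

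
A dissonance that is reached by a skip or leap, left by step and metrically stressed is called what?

Appoggiatura.

Approach: by leap. Departure: by step. Metric position: strong.
Leap in, step out, in a metrically strong position — an appoggiatura. (It is the mirror image of the escape tone, which steps in and leaps out from a weak position.)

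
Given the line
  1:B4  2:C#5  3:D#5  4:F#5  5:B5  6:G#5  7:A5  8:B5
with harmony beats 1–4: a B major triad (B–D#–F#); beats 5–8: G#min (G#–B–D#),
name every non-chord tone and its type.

The harmony at that moment is B major triad (B, D#, F#); C#5 is not a chord tone.
It is approached by step up from B4 and left by step up to D#5.
Step in, step out in the same direction — a passing tone.
The harmony at that moment is G# minor triad (G#, B, D#); A5 is not a chord tone.
It is approached by step up from G#5 and left by step up to B5.
Step in, step out in the same direction — a passing tone.

C#5 (beat 2) — passing tone; A5 (beat 7) — passing tone.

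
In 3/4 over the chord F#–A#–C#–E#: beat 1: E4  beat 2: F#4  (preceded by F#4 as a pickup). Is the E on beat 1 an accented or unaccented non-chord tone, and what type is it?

Accented neighbor tone.

The harmony at that moment is F# major seventh chord (F#, A#, C#, E#); E4 is not a chord tone.
It is approached by step down from F#4 and left by step up to F#4.
Step away and step back to the same note — a neighbor tone (lower neighbor).
It falls on the downbeat, so it is accented.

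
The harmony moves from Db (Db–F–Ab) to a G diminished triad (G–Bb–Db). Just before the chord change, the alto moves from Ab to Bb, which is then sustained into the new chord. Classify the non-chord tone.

The harmony at that moment is Db major triad (Db, F, Ab); Bb is not a chord tone.
It is approached by step up from Ab and then sustained as the same pitch into the next harmony.
Arriving early and becoming a chord tone when the harmony changes — an anticipation.

Bb is an anticipation.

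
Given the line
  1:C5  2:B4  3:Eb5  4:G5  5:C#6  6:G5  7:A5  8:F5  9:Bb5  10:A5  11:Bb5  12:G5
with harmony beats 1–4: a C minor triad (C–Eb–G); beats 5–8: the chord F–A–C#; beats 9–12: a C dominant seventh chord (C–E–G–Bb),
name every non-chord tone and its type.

B4 (beat 2) — escape tone; G5 (beat 6) — appoggiatura; A5 (beat 10) — neighbor tone.

The harmony at that moment is C minor triad (C, Eb, G); B4 is not a chord tone.
It is approached by step down from C5 and left by leap up to Eb5.
Step in, leap out — an escape tone.
The harmony at that moment is F augmented triad (F, A, C#); G5 is not a chord tone.
It is approached by leap down from C#6 and left by step up to A5.
Leap in, step out — an appoggiatura.
The harmony at that moment is C dominant seventh chord (C, E, G, Bb); A5 is not a chord tone.
It is approached by step down from Bb5 and left by step up to Bb5.
Step away and step back to the same note — a neighbor tone (lower neighbor).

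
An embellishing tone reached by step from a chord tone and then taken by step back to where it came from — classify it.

Approach: by step. Departure: by step in the opposite direction, back to the starting pitch.
Stepwise on both sides but reversing to return to the same chord tone — a neighbor tone. (Had it continued onward in the same direction it would be a passing tone instead.)

Neighbor tone.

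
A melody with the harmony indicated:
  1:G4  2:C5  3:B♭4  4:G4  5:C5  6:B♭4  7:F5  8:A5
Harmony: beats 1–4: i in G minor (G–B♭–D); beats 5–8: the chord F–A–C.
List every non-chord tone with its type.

C5 (beat 2) — appoggiatura; B♭4 (beat 6) — escape tone.

The harmony at that moment is G minor triad (G, B♭, D); C5 is not a chord tone.
It is approached by leap up from G4 and left by step down to B♭4.
Leap in, step out — an appoggiatura.
The harmony at that moment is F major triad (F, A, C); B♭4 is not a chord tone.
It is approached by step down from C5 and left by leap up to F5.
Step in, leap out — an escape tone.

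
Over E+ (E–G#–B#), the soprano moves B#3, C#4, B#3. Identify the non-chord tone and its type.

The harmony at that moment is E augmented triad (E, G#, B#); C#4 is not a chord tone.
It is approached by step up from B#3 and left by step down to B#3.
Step away and step back to the same note — a neighbor tone (upper neighbor).

C#4 is a neighbor tone.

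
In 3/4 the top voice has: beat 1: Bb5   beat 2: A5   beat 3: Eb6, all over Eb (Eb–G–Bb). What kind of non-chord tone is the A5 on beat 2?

Escape tone.

The harmony at that moment is Eb major triad (Eb, G, Bb); A5 is not a chord tone.
It is approached by step down from Bb5 and left by leap up to Eb6.
Step in, leap out, on a weak beat — an escape tone.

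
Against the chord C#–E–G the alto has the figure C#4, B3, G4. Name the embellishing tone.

B3 is an escape tone.

The harmony at that moment is C# diminished triad (C#, E, G); B3 is not a chord tone.
It is approached by step down from C#4 and left by leap up to G4.
Step in, leap out — an escape tone.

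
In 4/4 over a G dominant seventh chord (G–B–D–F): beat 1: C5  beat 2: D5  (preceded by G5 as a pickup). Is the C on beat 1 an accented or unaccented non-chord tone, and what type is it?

Accented appoggiatura.

The harmony at that moment is G dominant seventh chord (G, B, D, F); C5 is not a chord tone.
It is approached by leap down from G5 and left by step up to D5.
Leap in, step out — an appoggiatura.
It falls on the downbeat, so it is accented.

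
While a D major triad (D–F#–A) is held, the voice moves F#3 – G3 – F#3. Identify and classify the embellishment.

G3 is a neighbor tone.

The harmony at that moment is D major triad (D, F#, A); G3 is not a chord tone.
It is approached by step up from F#3 and left by step down to F#3.
Step away and step back to the same note — a neighbor tone (upper neighbor).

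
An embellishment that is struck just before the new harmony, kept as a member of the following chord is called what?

Approach: ahead of the chord change (typically by step), so it is dissonant against the current harmony. Departure: none — the same pitch is restated or held and is a chord tone of the new harmony.
Dissonant first, consonant once the harmony catches up: the note simply arrives early — an anticipation. (The reverse timing, consonant first and dissonant after the change, would be a suspension or retardation.)

Anticipation.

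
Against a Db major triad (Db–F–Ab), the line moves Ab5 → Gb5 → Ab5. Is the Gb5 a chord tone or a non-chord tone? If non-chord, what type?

The harmony at that moment is Db major triad (Db, F, Ab); Gb5 is not a chord tone.
It is approached by step down from Ab5 and left by step up to Ab5.
Step away and step back to the same note — a neighbor tone (lower neighbor).

Non-chord tone — a neighbor tone.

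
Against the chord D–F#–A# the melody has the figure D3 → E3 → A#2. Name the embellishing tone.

The harmony at that moment is D augmented triad (D, F#, A#); E3 is not a chord tone.
It is approached by step up from D3 and left by leap down to A#2.
Step in, leap out — an escape tone.

E3 is an escape tone.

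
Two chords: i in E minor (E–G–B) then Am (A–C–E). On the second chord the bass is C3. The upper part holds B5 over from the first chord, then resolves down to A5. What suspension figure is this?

7–6 suspension.

At the second chord the bass is C3. The suspended B5 lies a seventh above the bass; after resolving down by step to A5, the interval above the bass becomes a sixth.
Suspension figures are named by those two intervals: 7–6.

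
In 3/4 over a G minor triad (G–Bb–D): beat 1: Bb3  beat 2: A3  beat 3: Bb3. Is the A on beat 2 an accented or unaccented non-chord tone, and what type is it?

The harmony at that moment is G minor triad (G, Bb, D); A3 is not a chord tone.
It is approached by step down from Bb3 and left by step up to Bb3.
Step away and step back to the same note — a neighbor tone (lower neighbor).
It falls on a weak beat, so it is unaccented.

Unaccented neighbor tone.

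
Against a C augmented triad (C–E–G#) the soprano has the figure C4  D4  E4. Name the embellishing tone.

D4 is a passing tone.

The harmony at that moment is C augmented triad (C, E, G#); D4 is not a chord tone.
It is approached by step up from C4 and left by step up to E4.
Step in, step out in the same direction — a passing tone.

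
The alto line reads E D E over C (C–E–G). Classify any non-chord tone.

The harmony at that moment is C major triad (C, E, G); D is not a chord tone.
It is approached by step down from E and left by step up to E.
Step away and step back to the same note — a neighbor tone (lower neighbor).

D is a neighbor tone.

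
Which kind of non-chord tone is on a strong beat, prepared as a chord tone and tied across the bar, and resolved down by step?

Approach: by preparation — the pitch is first a chord tone, then held (tied or repeated) while the harmony changes under it. Departure: down by step. Metric position: strong.
A prepared dissonance that resolves downward by step — a suspension. (The same figure resolving upward would be a retardation.)

Suspension.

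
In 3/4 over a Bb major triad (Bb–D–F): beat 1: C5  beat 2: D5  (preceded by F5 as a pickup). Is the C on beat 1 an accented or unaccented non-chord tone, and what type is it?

Accented appoggiatura.

The harmony at that moment is Bb major triad (Bb, D, F); C5 is not a chord tone.
It is approached by leap down from F5 and left by step up to D5.
Leap in, step out — an appoggiatura.
It falls on the downbeat, so it is accented.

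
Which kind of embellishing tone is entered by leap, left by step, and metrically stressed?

Appoggiatura.

Approach: by leap. Departure: by step. Metric position: strong.
Leap in, step out, in a metrically strong position — an appoggiatura. (It is the mirror image of the escape tone, which steps in and leaps out from a weak position.)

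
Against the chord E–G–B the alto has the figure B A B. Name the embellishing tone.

A is a neighbor tone.

The harmony at that moment is E minor triad (E, G, B); A is not a chord tone.
It is approached by step down from B and left by step up to B.
Step away and step back to the same note — a neighbor tone (lower neighbor).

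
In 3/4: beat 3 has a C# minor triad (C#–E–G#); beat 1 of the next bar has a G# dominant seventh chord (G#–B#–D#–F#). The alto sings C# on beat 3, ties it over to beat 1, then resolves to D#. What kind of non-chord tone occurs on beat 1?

Retardation.

The harmony at that moment is G# dominant seventh chord (G#, B#, D#, F#); C# is not a chord tone.
It is held over (the same pitch as the preceding C#) and left by step up to D#.
Held over from the previous chord and resolving up by step — a retardation.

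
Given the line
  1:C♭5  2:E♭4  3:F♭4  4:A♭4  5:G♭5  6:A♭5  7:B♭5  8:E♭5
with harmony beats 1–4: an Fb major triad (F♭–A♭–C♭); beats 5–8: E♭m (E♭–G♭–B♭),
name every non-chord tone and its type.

The harmony at that moment is F♭ major triad (F♭, A♭, C♭); E♭4 is not a chord tone.
It is approached by leap down from C♭5 and left by step up to F♭4.
Leap in, step out — an appoggiatura.
The harmony at that moment is E♭ minor triad (E♭, G♭, B♭); A♭5 is not a chord tone.
It is approached by step up from G♭5 and left by step up to B♭5.
Step in, step out in the same direction — a passing tone.

E♭4 (beat 2) — appoggiatura; A♭5 (beat 6) — passing tone.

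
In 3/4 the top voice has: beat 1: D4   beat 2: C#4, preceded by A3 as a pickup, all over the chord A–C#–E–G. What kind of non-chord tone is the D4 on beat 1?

Appoggiatura.

The harmony at that moment is A dominant seventh chord (A, C#, E, G); D4 is not a chord tone.
It is approached by leap up from A3 and left by step down to C#4.
Leap in, step out, metrically accented — an appoggiatura.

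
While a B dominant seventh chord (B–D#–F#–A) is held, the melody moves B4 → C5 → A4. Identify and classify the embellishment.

C5 is an escape tone.

The harmony at that moment is B dominant seventh chord (B, D#, F#, A); C5 is not a chord tone.
It is approached by step up from B4 and left by leap down to A4.
Step in, leap out — an escape tone.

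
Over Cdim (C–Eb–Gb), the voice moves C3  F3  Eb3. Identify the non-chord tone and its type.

The harmony at that moment is C diminished triad (C, Eb, Gb); F3 is not a chord tone.
It is approached by leap up from C3 and left by step down to Eb3.
Leap in, step out — an appoggiatura.

F3 is an appoggiatura.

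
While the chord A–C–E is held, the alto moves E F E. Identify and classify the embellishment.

F is a neighbor tone.

The harmony at that moment is A minor triad (A, C, E); F is not a chord tone.
It is approached by step up from E and left by step down to E.
Step away and step back to the same note — a neighbor tone (upper neighbor).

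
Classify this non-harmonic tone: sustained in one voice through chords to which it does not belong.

Pedal tone.

Approach: none. Departure: none — a single pitch is sustained while the chords change around it, passing through harmonies that do not contain it.
No melodic motion at all; the dissonance is created entirely by the moving harmonies against the stationary note — a pedal tone (pedal point).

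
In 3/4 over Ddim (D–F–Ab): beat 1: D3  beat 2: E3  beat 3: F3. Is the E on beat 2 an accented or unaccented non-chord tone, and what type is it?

Unaccented passing tone.

The harmony at that moment is D diminished triad (D, F, Ab); E3 is not a chord tone.
It is approached by step up from D3 and left by step up to F3.
Step in, step out in the same direction — a passing tone.
It falls on a weak beat, so it is unaccented.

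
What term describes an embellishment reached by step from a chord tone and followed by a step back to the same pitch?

Neighbor tone.

Approach: by step. Departure: by step in the opposite direction, back to the starting pitch.
Stepwise on both sides but reversing to return to the same chord tone — a neighbor tone. (Had it continued onward in the same direction it would be a passing tone instead.)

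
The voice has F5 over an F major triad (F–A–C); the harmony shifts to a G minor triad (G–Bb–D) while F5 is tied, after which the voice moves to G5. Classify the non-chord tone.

F5 is a retardation.

The harmony at that moment is G minor triad (G, Bb, D); F5 is not a chord tone.
It is held over (the same pitch as the preceding F5) and left by step up to G5.
Held over from the previous chord and resolving up by step — a retardation.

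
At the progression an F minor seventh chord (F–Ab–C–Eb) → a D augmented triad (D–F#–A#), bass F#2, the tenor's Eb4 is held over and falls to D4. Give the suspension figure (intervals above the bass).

At the second chord the bass is F#2. The suspended Eb4 lies a seventh above the bass; after resolving down by step to D4, the interval above the bass becomes a sixth.
Suspension figures are named by those two intervals: 7–6.

7–6 suspension.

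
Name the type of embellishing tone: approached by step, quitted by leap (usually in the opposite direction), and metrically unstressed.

Escape tone.

Approach: by step. Departure: by leap. Metric position: weak.
Step in, leap out, from a weak position — an escape tone (échappée). (It is the mirror image of the appoggiatura, which leaps in and steps out on a strong beat.)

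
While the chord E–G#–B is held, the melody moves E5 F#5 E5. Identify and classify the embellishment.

The harmony at that moment is E major triad (E, G#, B); F#5 is not a chord tone.
It is approached by step up from E5 and left by step down to E5.
Step away and step back to the same note — a neighbor tone (upper neighbor).

F#5 is a neighbor tone.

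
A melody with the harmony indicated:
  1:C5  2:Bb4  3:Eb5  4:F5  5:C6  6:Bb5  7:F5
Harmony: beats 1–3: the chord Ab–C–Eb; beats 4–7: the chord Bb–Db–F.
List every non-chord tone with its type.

Bb4 (beat 2) — escape tone; C6 (beat 5) — appoggiatura.

The harmony at that moment is Ab major triad (Ab, C, Eb); Bb4 is not a chord tone.
It is approached by step down from C5 and left by leap up to Eb5.
Step in, leap out — an escape tone.
The harmony at that moment is Bb minor triad (Bb, Db, F); C6 is not a chord tone.
It is approached by leap up from F5 and left by step down to Bb5.
Leap in, step out — an appoggiatura.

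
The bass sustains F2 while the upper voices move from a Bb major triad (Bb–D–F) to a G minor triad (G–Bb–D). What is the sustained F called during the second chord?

Pedal tone (pedal point).

The harmony at that moment is G minor triad (G, Bb, D); F2 is not a chord tone.
It is held over (the same pitch as the preceding F2) and then sustained as the same pitch into the next harmony.
Sustained through a change of harmony — a pedal tone.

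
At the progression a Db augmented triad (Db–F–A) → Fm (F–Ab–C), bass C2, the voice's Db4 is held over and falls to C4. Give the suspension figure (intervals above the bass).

9–8 suspension.

At the second chord the bass is C2. The suspended Db4 lies a ninth above the bass; after resolving down by step to C4, the interval above the bass becomes an octave.
Suspension figures are named by those two intervals: 9–8.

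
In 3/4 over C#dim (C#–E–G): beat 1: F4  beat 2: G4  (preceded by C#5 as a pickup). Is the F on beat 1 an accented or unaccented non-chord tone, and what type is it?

The harmony at that moment is C# diminished triad (C#, E, G); F4 is not a chord tone.
It is approached by leap down from C#5 and left by step up to G4.
Leap in, step out — an appoggiatura.
It falls on the downbeat, so it is accented.

Accented appoggiatura.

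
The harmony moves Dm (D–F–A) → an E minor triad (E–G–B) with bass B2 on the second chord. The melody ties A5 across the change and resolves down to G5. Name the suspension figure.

At the second chord the bass is B2. The suspended A5 lies a seventh above the bass; after resolving down by step to G5, the interval above the bass becomes a sixth.
Suspension figures are named by those two intervals: 7–6.

7–6 suspension.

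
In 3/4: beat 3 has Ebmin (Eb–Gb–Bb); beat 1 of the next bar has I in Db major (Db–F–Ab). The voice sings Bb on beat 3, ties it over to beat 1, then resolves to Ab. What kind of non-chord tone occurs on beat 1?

Suspension.

The harmony at that moment is Db major triad (Db, F, Ab); Bb is not a chord tone.
It is held over (the same pitch as the preceding Bb) and left by step down to Ab.
Held over from the previous chord and resolving down by step — a suspension.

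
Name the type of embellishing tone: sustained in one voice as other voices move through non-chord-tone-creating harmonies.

Approach: none. Departure: none — a single pitch is sustained while the chords change around it, passing through harmonies that do not contain it.
No melodic motion at all; the dissonance is created entirely by the moving harmonies against the stationary note — a pedal tone (pedal point).

Pedal tone.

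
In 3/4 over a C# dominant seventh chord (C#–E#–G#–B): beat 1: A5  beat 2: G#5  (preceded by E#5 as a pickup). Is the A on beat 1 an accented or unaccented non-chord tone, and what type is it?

The harmony at that moment is C# dominant seventh chord (C#, E#, G#, B); A5 is not a chord tone.
It is approached by leap up from E#5 and left by step down to G#5.
Leap in, step out — an appoggiatura.
It falls on the downbeat, so it is accented.

Accented appoggiatura.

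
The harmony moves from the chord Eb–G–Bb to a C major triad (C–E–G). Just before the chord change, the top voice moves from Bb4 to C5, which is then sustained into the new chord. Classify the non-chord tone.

The harmony at that moment is Eb major triad (Eb, G, Bb); C5 is not a chord tone.
It is approached by step up from Bb4 and then sustained as the same pitch into the next harmony.
Arriving early and becoming a chord tone when the harmony changes — an anticipation.

C5 is an anticipation.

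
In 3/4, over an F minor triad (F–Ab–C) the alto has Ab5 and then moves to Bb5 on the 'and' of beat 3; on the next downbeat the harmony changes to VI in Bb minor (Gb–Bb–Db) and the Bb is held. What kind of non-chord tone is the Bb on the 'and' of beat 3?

The harmony at that moment is F minor triad (F, Ab, C); Bb5 is not a chord tone.
It is approached by step up from Ab5 and then sustained as the same pitch into the next harmony.
Arriving early and becoming a chord tone when the harmony changes — an anticipation.

Anticipation.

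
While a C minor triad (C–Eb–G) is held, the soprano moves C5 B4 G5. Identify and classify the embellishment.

The harmony at that moment is C minor triad (C, Eb, G); B4 is not a chord tone.
It is approached by step down from C5 and left by leap up to G5.
Step in, leap out — an escape tone.

B4 is an escape tone.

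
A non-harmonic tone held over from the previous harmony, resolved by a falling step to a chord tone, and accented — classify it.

Approach: by preparation — the pitch is first a chord tone, then held (tied or repeated) while the harmony changes under it. Departure: down by step. Metric position: strong.
A prepared dissonance that resolves downward by step — a suspension. (The same figure resolving upward would be a retardation.)

Suspension.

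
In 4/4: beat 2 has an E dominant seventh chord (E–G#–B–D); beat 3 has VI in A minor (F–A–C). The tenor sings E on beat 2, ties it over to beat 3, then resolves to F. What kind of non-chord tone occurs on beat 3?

Retardation.

The harmony at that moment is F major triad (F, A, C); E is not a chord tone.
It is held over (the same pitch as the preceding E) and left by step up to F.
Held over from the previous chord and resolving up by step — a retardation.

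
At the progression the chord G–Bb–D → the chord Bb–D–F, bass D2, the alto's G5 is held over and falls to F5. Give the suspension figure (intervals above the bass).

4–3 suspension.

At the second chord the bass is D2. The suspended G5 lies a fourth above the bass; after resolving down by step to F5, the interval above the bass becomes a third.
Suspension figures are named by those two intervals: 4–3.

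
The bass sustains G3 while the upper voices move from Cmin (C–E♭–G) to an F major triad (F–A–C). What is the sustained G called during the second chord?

The harmony at that moment is F major triad (F, A, C); G3 is not a chord tone.
It is held over (the same pitch as the preceding G3) and then sustained as the same pitch into the next harmony.
Sustained through a change of harmony — a pedal tone.

Pedal tone (pedal point).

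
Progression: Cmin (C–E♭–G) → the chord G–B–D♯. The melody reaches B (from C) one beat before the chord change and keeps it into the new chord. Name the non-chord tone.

B is an anticipation.

The harmony at that moment is C minor triad (C, E♭, G); B is not a chord tone.
It is approached by step down from C and then sustained as the same pitch into the next harmony.
Arriving early and becoming a chord tone when the harmony changes — an anticipation.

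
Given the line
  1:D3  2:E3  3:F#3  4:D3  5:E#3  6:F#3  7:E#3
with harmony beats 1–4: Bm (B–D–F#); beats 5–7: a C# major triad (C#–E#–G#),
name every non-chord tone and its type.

E3 (beat 2) — passing tone; F#3 (beat 6) — neighbor tone.

The harmony at that moment is B minor triad (B, D, F#); E3 is not a chord tone.
It is approached by step up from D3 and left by step up to F#3.
Step in, step out in the same direction — a passing tone.
The harmony at that moment is C# major triad (C#, E#, G#); F#3 is not a chord tone.
It is approached by step up from E#3 and left by step down to E#3.
Step away and step back to the same note — a neighbor tone (upper neighbor).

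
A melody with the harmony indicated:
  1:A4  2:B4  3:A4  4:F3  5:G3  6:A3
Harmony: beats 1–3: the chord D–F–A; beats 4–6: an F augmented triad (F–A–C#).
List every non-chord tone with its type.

The harmony at that moment is D minor triad (D, F, A); B4 is not a chord tone.
It is approached by step up from A4 and left by step down to A4.
Step away and step back to the same note — a neighbor tone (upper neighbor).
The harmony at that moment is F augmented triad (F, A, C#); G3 is not a chord tone.
It is approached by step up from F3 and left by step up to A3.
Step in, step out in the same direction — a passing tone.

B4 (beat 2) — neighbor tone; G3 (beat 5) — passing tone.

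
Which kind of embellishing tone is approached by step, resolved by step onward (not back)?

Approach: by step. Departure: by step, continuing in the same direction.
Stepwise on both sides with no change of direction means the note fills in the space between two different chord tones — a passing tone. (Had it turned back to its starting note it would be a neighbor tone instead.)

Passing tone.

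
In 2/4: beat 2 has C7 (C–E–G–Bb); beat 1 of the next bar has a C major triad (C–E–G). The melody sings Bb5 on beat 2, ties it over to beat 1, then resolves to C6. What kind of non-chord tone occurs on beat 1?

The harmony at that moment is C major triad (C, E, G); Bb5 is not a chord tone.
It is held over (the same pitch as the preceding Bb5) and left by step up to C6.
Held over from the previous chord and resolving up by step — a retardation.

Retardation.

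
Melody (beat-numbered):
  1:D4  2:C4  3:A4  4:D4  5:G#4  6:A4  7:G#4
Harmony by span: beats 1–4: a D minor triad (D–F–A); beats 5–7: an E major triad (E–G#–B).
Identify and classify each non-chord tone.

The harmony at that moment is D minor triad (D, F, A); C4 is not a chord tone.
It is approached by step down from D4 and left by leap up to A4.
Step in, leap out — an escape tone.
The harmony at that moment is E major triad (E, G#, B); A4 is not a chord tone.
It is approached by step up from G#4 and left by step down to G#4.
Step away and step back to the same note — a neighbor tone (upper neighbor).

C4 (beat 2) — escape tone; A4 (beat 6) — neighbor tone.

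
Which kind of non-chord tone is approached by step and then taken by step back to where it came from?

Approach: by step. Departure: by step in the opposite direction, back to the starting pitch.
Stepwise on both sides but reversing to return to the same chord tone — a neighbor tone. (Had it continued onward in the same direction it would be a passing tone instead.)

Neighbor tone.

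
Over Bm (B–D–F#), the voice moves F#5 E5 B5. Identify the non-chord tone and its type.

The harmony at that moment is B minor triad (B, D, F#); E5 is not a chord tone.
It is approached by step down from F#5 and left by leap up to B5.
Step in, leap out — an escape tone.

E5 is an escape tone.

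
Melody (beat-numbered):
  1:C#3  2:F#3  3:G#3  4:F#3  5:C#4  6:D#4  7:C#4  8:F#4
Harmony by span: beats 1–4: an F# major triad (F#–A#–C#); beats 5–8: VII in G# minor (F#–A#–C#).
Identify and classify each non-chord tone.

G#3 (beat 3) — neighbor tone; D#4 (beat 6) — neighbor tone.

The harmony at that moment is F# major triad (F#, A#, C#); G#3 is not a chord tone.
It is approached by step up from F#3 and left by step down to F#3.
Step away and step back to the same note — a neighbor tone (upper neighbor).
The harmony at that moment is F# major triad (F#, A#, C#); D#4 is not a chord tone.
It is approached by step up from C#4 and left by step down to C#4.
Step away and step back to the same note — a neighbor tone (upper neighbor).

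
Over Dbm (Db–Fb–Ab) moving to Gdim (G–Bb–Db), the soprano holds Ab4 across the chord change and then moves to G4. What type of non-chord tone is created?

The harmony at that moment is G diminished triad (G, Bb, Db); Ab4 is not a chord tone.
It is held over (the same pitch as the preceding Ab4) and left by step down to G4.
Held over from the previous chord and resolving down by step — a suspension.

Ab4 is a suspension.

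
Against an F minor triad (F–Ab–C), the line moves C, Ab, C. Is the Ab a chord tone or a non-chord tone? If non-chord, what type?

F minor triad contains F, Ab, C; Ab is the third, so it is a chord tone.

Chord tone (the third of F minor triad).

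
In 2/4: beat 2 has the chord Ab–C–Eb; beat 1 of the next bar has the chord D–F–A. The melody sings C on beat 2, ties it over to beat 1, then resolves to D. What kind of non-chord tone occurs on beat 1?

The harmony at that moment is D minor triad (D, F, A); C is not a chord tone.
It is held over (the same pitch as the preceding C) and left by step up to D.
Held over from the previous chord and resolving up by step — a retardation.

Retardation.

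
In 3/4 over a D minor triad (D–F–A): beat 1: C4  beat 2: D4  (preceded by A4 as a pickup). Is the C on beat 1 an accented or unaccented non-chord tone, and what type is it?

Accented appoggiatura.

The harmony at that moment is D minor triad (D, F, A); C4 is not a chord tone.
It is approached by leap down from A4 and left by step up to D4.
Leap in, step out — an appoggiatura.
It falls on the downbeat, so it is accented.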